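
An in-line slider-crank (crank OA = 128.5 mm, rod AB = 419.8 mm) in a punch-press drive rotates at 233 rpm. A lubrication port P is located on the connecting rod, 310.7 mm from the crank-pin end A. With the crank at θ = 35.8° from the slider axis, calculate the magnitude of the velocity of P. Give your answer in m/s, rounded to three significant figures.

2.27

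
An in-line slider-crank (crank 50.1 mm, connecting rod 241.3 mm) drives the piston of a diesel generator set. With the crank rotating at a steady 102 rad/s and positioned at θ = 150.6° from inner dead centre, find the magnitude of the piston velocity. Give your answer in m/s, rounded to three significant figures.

ω = 102 rad/s
For an in-line slider-crank, x = r cosθ + √(L² − r² sin²θ), so v = −rω sinθ·[1 + r cosθ/√(L² − r² sin²θ)].
With r = 0.0501 m, L = 0.2413 m, θ = 150.6°: √(L² − r² sin²θ) = 0.24004 m.
v = −0.0501·102·0.49090·[1 + 0.0501·-0.87121/0.24004] = -2.0525 m/s.
|v| = 2.0525 m/s.

2.05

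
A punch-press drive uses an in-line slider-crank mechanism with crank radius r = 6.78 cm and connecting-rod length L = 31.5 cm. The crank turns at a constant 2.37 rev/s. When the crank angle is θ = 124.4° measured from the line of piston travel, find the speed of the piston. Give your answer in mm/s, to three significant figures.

730

ω = 2π·2.37 = 14.89 rad/s
For an in-line slider-crank, x = r cosθ + √(L² − r² sin²θ), so v = −rω sinθ·[1 + r cosθ/√(L² − r² sin²θ)].
With r = 0.0678 m, L = 0.315 m, θ = 124.4°: √(L² − r² sin²θ) = 0.30999 m.
v = −0.0678·14.89·0.82511·[1 + 0.0678·-0.56497/0.30999] = -0.73011 m/s.
|v| = 0.73011 m/s = 730.11 mm/s.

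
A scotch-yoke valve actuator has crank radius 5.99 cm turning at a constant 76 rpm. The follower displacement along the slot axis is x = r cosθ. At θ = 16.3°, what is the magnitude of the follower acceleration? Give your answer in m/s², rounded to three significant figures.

ω = 7.959 rad/s (from 76 rpm).
x = r cosθ ⇒ ẍ = −rω² cosθ (ω constant).
|a| = rω²|cosθ| = 0.0599·(7.959)²·|cos 16.3°| = 3.6416 m/s².

3.64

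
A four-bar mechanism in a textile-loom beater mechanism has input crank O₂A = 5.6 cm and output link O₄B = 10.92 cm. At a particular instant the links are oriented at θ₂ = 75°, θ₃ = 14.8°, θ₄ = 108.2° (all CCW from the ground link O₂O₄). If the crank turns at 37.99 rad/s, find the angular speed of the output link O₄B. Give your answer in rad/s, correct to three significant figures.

ω₂ = 37.99 rad/s
Differentiating the loop-closure r₂e^{iθ₂}+r₃e^{iθ₃}=r₁+r₄e^{iθ₄} gives r₂ω₂e^{iθ₂}+r₃ω₃e^{iθ₃}=r₄ω₄e^{iθ₄}.
Eliminating the other unknown: ω₄ = r₂ω₂ sin(θ₂−θ₃) / [r₄ sin(θ₄−θ₃)].
Numerator sine = +0.86777; denominator sine = +0.99824.
Result = 0.056·37.99·(+0.86777) / (0.1092·(+0.99824)) = +16.936 rad/s; magnitude 16.936 rad/s.

16.9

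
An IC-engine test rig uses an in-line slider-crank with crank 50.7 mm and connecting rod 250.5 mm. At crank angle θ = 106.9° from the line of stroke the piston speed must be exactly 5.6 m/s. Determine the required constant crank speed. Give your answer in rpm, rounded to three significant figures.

For an in-line slider-crank, |v_piston| = rω|sinθ|·[1 + r cosθ/√(L² − r² sin²θ)].
With r = 0.0507 m, L = 0.2505 m, θ = 106.9°: the bracketed kinematic factor |dx/dθ| = 0.045601 m.
ω = v/|dx/dθ| = 5.6/0.045601 = 122.8 rad/s.
N = 60ω/(2π) = 1172.7 rpm.

1170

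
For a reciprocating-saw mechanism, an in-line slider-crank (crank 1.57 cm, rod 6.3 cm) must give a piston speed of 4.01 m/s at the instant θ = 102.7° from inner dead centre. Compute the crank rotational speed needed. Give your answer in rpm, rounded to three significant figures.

For an in-line slider-crank, |v_piston| = rω|sinθ|·[1 + r cosθ/√(L² − r² sin²θ)].
With r = 0.0157 m, L = 0.063 m, θ = 102.7°: the bracketed kinematic factor |dx/dθ| = 0.014451 m.
ω = v/|dx/dθ| = 4.01/0.014451 = 277.49 rad/s.
N = 60ω/(2π) = 2649.9 rpm.

2650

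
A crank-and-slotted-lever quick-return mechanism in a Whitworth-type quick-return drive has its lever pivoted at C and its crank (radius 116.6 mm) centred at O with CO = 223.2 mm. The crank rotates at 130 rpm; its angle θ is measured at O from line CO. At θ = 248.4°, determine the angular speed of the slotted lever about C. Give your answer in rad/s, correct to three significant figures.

1.24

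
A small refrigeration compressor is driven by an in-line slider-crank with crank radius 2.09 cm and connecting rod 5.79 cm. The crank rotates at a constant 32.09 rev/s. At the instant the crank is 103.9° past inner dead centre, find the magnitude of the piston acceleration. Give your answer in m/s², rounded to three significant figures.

491

ω = 2π·32.1 = 201.6 rad/s
x(θ) = r cosθ + √(L² − r² sin²θ); with ω constant, a = ω²·d²x/dθ².
d²x/dθ² = −r cosθ − r²(cos2θ)/√u − r⁴ sin²2θ/(4u^{3/2}),  u = L² − r² sin²θ = 0.00294081 m².
Substituting r = 0.0209 m, L = 0.0579 m, θ = 103.9°: d²x/dθ² = +0.012081 m.
a = ω²·d²x/dθ² = (201.6)²·(+0.012081) = +491.13 m/s²;  |a| = 491.13 m/s².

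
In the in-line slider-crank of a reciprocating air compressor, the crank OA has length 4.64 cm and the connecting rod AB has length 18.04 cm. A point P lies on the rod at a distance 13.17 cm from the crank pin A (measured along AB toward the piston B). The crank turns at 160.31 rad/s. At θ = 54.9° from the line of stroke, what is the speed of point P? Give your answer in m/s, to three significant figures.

6.86

ω = 160.3 rad/s.  Crank-pin speed |V_A| = rω = 7.4384 m/s, perpendicular to OA.
Rod angle: sinφ = −(r/L) sinθ ⇒ φ = -12.148°; ω_rod = −rω cosθ/√(L²−r²sin²θ) = -24.252 rad/s.
V_P = V_A + ω_rod × AP, with AP = 0.1317 m along the rod.
Components: V_Px = −rω sinθ − a·ω_rod·sinφ = -6.7578 m/s;  V_Py = rω cosθ + a·ω_rod·cosφ = +1.1546 m/s.
|V_P| = √(V_Px² + V_Py²) = 6.8558 m/s.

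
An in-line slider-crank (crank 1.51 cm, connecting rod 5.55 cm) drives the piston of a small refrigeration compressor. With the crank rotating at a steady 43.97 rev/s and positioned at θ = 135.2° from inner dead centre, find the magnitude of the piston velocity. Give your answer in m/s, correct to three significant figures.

ω = 2π·44 = 276.3 rad/s
For an in-line slider-crank, x = r cosθ + √(L² − r² sin²θ), so v = −rω sinθ·[1 + r cosθ/√(L² − r² sin²θ)].
With r = 0.0151 m, L = 0.0555 m, θ = 135.2°: √(L² − r² sin²θ) = 0.054471 m.
v = −0.0151·276.3·0.70463·[1 + 0.0151·-0.70957/0.054471] = -2.3613 m/s.
|v| = 2.3613 m/s.

2.36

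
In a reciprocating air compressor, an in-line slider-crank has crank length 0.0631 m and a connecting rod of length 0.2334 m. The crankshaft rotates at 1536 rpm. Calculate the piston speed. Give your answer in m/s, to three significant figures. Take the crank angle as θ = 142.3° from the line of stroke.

ω = 2π·1536/60 = 160.8 rad/s
For an in-line slider-crank, x = r cosθ + √(L² − r² sin²θ), so v = −rω sinθ·[1 + r cosθ/√(L² − r² sin²θ)].
With r = 0.0631 m, L = 0.2334 m, θ = 142.3°: √(L² − r² sin²θ) = 0.23019 m.
v = −0.0631·160.8·0.61153·[1 + 0.0631·-0.79122/0.23019] = -4.8606 m/s.
|v| = 4.8606 m/s.

4.86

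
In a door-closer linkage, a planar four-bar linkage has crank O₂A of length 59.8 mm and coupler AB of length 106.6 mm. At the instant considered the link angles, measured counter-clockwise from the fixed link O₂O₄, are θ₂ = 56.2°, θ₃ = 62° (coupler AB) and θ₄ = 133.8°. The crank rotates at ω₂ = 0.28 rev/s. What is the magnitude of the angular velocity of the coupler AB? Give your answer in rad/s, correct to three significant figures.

ω₂ = 1.759 rad/s (from 0.28 rev/s).
Differentiating the loop-closure r₂e^{iθ₂}+r₃e^{iθ₃}=r₁+r₄e^{iθ₄} gives r₂ω₂e^{iθ₂}+r₃ω₃e^{iθ₃}=r₄ω₄e^{iθ₄}.
Eliminating the other unknown: ω₃ = r₂ω₂ sin(θ₄−θ₂) / [r₃ sin(θ₃−θ₄)].
Numerator sine = +0.97667; denominator sine = -0.94997.
Result = 0.0598·1.759·(+0.97667) / (0.1066·(-0.94997)) = -1.0147 rad/s; magnitude 1.0147 rad/s.

1.01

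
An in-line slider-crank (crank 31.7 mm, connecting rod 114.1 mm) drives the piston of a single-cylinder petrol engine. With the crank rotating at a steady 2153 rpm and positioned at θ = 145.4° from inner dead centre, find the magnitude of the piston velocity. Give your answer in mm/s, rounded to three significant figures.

3120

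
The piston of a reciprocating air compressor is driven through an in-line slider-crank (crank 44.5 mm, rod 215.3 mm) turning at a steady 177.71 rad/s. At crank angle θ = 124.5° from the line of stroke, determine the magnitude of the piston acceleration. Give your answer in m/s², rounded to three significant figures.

899

ω = 177.7 rad/s
x(θ) = r cosθ + √(L² − r² sin²θ); with ω constant, a = ω²·d²x/dθ².
d²x/dθ² = −r cosθ − r²(cos2θ)/√u − r⁴ sin²2θ/(4u^{3/2}),  u = L² − r² sin²θ = 0.0450091 m².
Substituting r = 0.0445 m, L = 0.2153 m, θ = 124.5°: d²x/dθ² = +0.028461 m.
a = ω²·d²x/dθ² = (177.7)²·(+0.028461) = +898.81 m/s²;  |a| = 898.81 m/s².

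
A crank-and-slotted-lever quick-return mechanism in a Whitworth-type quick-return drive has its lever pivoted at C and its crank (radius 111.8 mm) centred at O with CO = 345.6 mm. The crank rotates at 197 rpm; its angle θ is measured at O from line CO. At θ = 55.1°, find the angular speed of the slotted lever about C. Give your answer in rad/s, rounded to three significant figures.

ω = 20.63 rad/s (from 197 rpm).
Crank pin A relative to C: A = (d + r cosθ, r sinθ); lever angle φ = atan2(r sinθ, d + r cosθ).
Differentiating tanφ: φ̇ = rω(d cosθ + r)/(d² + r² + 2dr cosθ).
d² + r² + 2dr cosθ = |CA|² = 0.176152 m²;  d cosθ + r = +0.30953 m.
|ω_lever| = |0.1118·20.63·+0.30953| / 0.176152 = 4.0528 rad/s.

4.05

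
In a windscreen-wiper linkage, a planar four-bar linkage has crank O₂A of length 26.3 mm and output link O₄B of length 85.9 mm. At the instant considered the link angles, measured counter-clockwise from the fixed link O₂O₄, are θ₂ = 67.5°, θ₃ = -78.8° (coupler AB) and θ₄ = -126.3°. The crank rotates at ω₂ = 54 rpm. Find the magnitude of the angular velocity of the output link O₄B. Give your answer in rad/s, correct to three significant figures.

ω₂ = 5.655 rad/s (from 54 rpm).
Differentiating the loop-closure r₂e^{iθ₂}+r₃e^{iθ₃}=r₁+r₄e^{iθ₄} gives r₂ω₂e^{iθ₂}+r₃ω₃e^{iθ₃}=r₄ω₄e^{iθ₄}.
Eliminating the other unknown: ω₄ = r₂ω₂ sin(θ₂−θ₃) / [r₄ sin(θ₄−θ₃)].
Numerator sine = +0.55484; denominator sine = -0.73728.
Result = 0.0263·5.655·(+0.55484) / (0.0859·(-0.73728)) = -1.3029 rad/s; magnitude 1.3029 rad/s.

1.30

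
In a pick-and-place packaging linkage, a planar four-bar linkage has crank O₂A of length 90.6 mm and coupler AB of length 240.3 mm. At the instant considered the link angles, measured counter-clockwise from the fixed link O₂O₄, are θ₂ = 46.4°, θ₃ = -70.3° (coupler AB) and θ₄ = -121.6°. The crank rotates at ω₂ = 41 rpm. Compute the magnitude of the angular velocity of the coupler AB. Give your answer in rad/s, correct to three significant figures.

0.431

ω₂ = 4.294 rad/s (from 41 rpm).
Differentiating the loop-closure r₂e^{iθ₂}+r₃e^{iθ₃}=r₁+r₄e^{iθ₄} gives r₂ω₂e^{iθ₂}+r₃ω₃e^{iθ₃}=r₄ω₄e^{iθ₄}.
Eliminating the other unknown: ω₃ = r₂ω₂ sin(θ₄−θ₂) / [r₃ sin(θ₃−θ₄)].
Numerator sine = -0.20791; denominator sine = +0.78043.
Result = 0.0906·4.294·(-0.20791) / (0.2403·(+0.78043)) = -0.43125 rad/s; magnitude 0.43125 rad/s.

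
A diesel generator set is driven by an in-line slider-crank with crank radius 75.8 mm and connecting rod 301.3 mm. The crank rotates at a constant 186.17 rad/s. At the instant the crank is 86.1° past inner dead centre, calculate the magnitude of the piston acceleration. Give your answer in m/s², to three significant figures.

ω = 186.2 rad/s
x(θ) = r cosθ + √(L² − r² sin²θ); with ω constant, a = ω²·d²x/dθ².
d²x/dθ² = −r cosθ − r²(cos2θ)/√u − r⁴ sin²2θ/(4u^{3/2}),  u = L² − r² sin²θ = 0.0850626 m².
Substituting r = 0.0758 m, L = 0.3013 m, θ = 86.1°: d²x/dθ² = +0.014356 m.
a = ω²·d²x/dθ² = (186.2)²·(+0.014356) = +497.57 m/s²;  |a| = 497.57 m/s².

498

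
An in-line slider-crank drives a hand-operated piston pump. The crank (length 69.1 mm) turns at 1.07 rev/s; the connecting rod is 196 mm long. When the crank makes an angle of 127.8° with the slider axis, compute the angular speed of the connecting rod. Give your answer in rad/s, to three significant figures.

ω = 6.723 rad/s (converted from 1.07 rev/s).
The rod makes angle φ with the slider axis where L sinφ = r sinθ; differentiating, L cosφ·φ̇ = r ω cosθ.
L cosφ = √(L² − r² sin²θ) = 0.18824 m.
|ω_rod| = r ω |cosθ| / √(L² − r² sin²θ) = 0.0691·6.723·0.61291/0.18824 = 1.5126 rad/s.

1.51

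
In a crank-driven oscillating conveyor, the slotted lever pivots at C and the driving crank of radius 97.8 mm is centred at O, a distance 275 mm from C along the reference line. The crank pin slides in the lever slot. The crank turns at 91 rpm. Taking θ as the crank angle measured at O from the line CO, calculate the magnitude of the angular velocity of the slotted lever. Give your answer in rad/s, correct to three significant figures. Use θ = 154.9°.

ω = 9.529 rad/s (from 91 rpm).
Crank pin A relative to C: A = (d + r cosθ, r sinθ); lever angle φ = atan2(r sinθ, d + r cosθ).
Differentiating tanφ: φ̇ = rω(d cosθ + r)/(d² + r² + 2dr cosθ).
d² + r² + 2dr cosθ = |CA|² = 0.0364793 m²;  d cosθ + r = -0.15123 m.
|ω_lever| = |0.0978·9.529·-0.15123| / 0.0364793 = 3.8637 rad/s.

3.86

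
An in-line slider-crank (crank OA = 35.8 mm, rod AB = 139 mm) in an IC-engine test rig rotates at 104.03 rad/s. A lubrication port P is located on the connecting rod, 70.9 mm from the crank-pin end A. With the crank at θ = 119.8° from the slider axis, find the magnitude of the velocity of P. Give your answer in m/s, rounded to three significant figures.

3.15

ω = 104 rad/s.  Crank-pin speed |V_A| = rω = 3.7243 m/s, perpendicular to OA.
Rod angle: sinφ = −(r/L) sinθ ⇒ φ = -12.914°; ω_rod = −rω cosθ/√(L²−r²sin²θ) = +13.661 rad/s.
V_P = V_A + ω_rod × AP, with AP = 0.0709 m along the rod.
Components: V_Px = −rω sinθ − a·ω_rod·sinφ = -3.0153 m/s;  V_Py = rω cosθ + a·ω_rod·cosφ = -0.90679 m/s.
|V_P| = √(V_Px² + V_Py²) = 3.1487 m/s.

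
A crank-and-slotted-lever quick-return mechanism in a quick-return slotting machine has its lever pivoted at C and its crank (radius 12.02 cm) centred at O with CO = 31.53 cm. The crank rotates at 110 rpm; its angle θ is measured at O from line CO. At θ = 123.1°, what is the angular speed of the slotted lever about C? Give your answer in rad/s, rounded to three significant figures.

0.993

ω = 11.52 rad/s (from 110 rpm).
Crank pin A relative to C: A = (d + r cosθ, r sinθ); lever angle φ = atan2(r sinθ, d + r cosθ).
Differentiating tanφ: φ̇ = rω(d cosθ + r)/(d² + r² + 2dr cosθ).
d² + r² + 2dr cosθ = |CA|² = 0.0724686 m²;  d cosθ + r = -0.051986 m.
|ω_lever| = |0.1202·11.52·-0.051986| / 0.0724686 = 0.99326 rad/s.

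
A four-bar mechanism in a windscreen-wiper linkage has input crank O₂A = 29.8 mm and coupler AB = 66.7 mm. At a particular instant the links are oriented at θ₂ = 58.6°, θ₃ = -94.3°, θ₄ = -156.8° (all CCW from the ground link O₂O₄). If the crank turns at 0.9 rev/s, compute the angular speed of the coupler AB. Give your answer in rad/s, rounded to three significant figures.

1.65

ω₂ = 5.655 rad/s (from 0.9 rev/s).
Differentiating the loop-closure r₂e^{iθ₂}+r₃e^{iθ₃}=r₁+r₄e^{iθ₄} gives r₂ω₂e^{iθ₂}+r₃ω₃e^{iθ₃}=r₄ω₄e^{iθ₄}.
Eliminating the other unknown: ω₃ = r₂ω₂ sin(θ₄−θ₂) / [r₃ sin(θ₃−θ₄)].
Numerator sine = +0.57928; denominator sine = +0.88701.
Result = 0.0298·5.655·(+0.57928) / (0.0667·(+0.88701)) = +1.65 rad/s; magnitude 1.65 rad/s.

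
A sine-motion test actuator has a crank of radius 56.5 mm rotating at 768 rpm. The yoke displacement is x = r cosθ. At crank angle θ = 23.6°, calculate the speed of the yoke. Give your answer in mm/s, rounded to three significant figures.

ω = 80.42 rad/s (from 768 rpm).
x = r cosθ ⇒ ẋ = −rω sinθ.
|v| = rω|sinθ| = 0.0565·80.42·|sin 23.6°| = 1.8192 m/s = 1819.2 mm/s.

1820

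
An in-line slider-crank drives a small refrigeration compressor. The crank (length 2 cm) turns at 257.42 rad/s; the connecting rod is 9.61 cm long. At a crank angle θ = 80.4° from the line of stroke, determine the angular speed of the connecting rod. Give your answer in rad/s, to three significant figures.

9.13

ω = 257.4 rad/s
The rod makes angle φ with the slider axis where L sinφ = r sinθ; differentiating, L cosφ·φ̇ = r ω cosθ.
L cosφ = √(L² − r² sin²θ) = 0.094055 m.
|ω_rod| = r ω |cosθ| / √(L² − r² sin²θ) = 0.02·257.4·0.16677/0.094055 = 9.1286 rad/s.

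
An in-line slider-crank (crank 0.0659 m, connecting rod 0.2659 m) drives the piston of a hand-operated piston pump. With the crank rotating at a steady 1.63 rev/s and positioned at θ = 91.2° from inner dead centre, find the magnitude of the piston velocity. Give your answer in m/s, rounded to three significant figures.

ω = 2π·1.63 = 10.24 rad/s
For an in-line slider-crank, x = r cosθ + √(L² − r² sin²θ), so v = −rω sinθ·[1 + r cosθ/√(L² − r² sin²θ)].
With r = 0.0659 m, L = 0.2659 m, θ = 91.2°: √(L² − r² sin²θ) = 0.25761 m.
v = −0.0659·10.24·0.99978·[1 + 0.0659·-0.02094/0.25761] = -0.67116 m/s.
|v| = 0.67116 m/s.

0.671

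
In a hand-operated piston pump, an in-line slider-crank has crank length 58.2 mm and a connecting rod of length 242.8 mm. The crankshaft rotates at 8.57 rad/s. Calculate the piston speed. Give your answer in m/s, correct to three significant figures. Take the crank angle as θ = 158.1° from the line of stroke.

ω = 8.57 rad/s
For an in-line slider-crank, x = r cosθ + √(L² − r² sin²θ), so v = −rω sinθ·[1 + r cosθ/√(L² − r² sin²θ)].
With r = 0.0582 m, L = 0.2428 m, θ = 158.1°: √(L² − r² sin²θ) = 0.24183 m.
v = −0.0582·8.57·0.37299·[1 + 0.0582·-0.92784/0.24183] = -0.14449 m/s.
|v| = 0.14449 m/s.

0.144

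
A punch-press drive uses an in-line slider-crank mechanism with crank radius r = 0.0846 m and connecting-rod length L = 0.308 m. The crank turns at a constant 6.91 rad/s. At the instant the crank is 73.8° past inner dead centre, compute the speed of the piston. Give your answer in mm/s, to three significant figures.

606

ω = 6.91 rad/s
For an in-line slider-crank, x = r cosθ + √(L² − r² sin²θ), so v = −rω sinθ·[1 + r cosθ/√(L² − r² sin²θ)].
With r = 0.0846 m, L = 0.308 m, θ = 73.8°: √(L² − r² sin²θ) = 0.29709 m.
v = −0.0846·6.91·0.96029·[1 + 0.0846·0.27899/0.29709] = -0.60597 m/s.
|v| = 0.60597 m/s = 605.97 mm/s.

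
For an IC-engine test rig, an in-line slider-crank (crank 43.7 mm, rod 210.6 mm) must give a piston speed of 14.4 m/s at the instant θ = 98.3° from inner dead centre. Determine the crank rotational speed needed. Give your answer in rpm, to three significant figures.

For an in-line slider-crank, |v_piston| = rω|sinθ|·[1 + r cosθ/√(L² − r² sin²θ)].
With r = 0.0437 m, L = 0.2106 m, θ = 98.3°: the bracketed kinematic factor |dx/dθ| = 0.041919 m.
ω = v/|dx/dθ| = 14.4/0.041919 = 343.52 rad/s.
N = 60ω/(2π) = 3280.4 rpm.

3280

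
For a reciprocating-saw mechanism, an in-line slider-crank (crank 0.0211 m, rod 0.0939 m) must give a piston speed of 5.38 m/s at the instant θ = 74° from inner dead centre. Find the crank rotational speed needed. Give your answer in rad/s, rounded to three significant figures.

249

For an in-line slider-crank, |v_piston| = rω|sinθ|·[1 + r cosθ/√(L² − r² sin²θ)].
With r = 0.0211 m, L = 0.0939 m, θ = 74°: the bracketed kinematic factor |dx/dθ| = 0.021569 m.
ω = v/|dx/dθ| = 5.38/0.021569 = 249.43 rad/s.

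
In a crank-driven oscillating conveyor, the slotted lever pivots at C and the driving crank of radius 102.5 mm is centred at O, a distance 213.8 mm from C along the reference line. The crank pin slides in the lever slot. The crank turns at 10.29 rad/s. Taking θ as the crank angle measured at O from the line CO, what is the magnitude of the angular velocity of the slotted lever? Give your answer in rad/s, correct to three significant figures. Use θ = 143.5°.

ω = 10.29 rad/s
Crank pin A relative to C: A = (d + r cosθ, r sinθ); lever angle φ = atan2(r sinθ, d + r cosθ).
Differentiating tanφ: φ̇ = rω(d cosθ + r)/(d² + r² + 2dr cosθ).
d² + r² + 2dr cosθ = |CA|² = 0.0209844 m²;  d cosθ + r = -0.069365 m.
|ω_lever| = |0.1025·10.29·-0.069365| / 0.0209844 = 3.4864 rad/s.

3.49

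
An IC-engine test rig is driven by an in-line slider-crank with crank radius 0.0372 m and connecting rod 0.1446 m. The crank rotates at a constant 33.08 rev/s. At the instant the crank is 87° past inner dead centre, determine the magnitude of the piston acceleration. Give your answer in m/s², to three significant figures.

ω = 2π·33.1 = 207.8 rad/s
x(θ) = r cosθ + √(L² − r² sin²θ); with ω constant, a = ω²·d²x/dθ².
d²x/dθ² = −r cosθ − r²(cos2θ)/√u − r⁴ sin²2θ/(4u^{3/2}),  u = L² − r² sin²θ = 0.0195291 m².
Substituting r = 0.0372 m, L = 0.1446 m, θ = 87°: d²x/dθ² = +0.0078994 m.
a = ω²·d²x/dθ² = (207.8)²·(+0.0078994) = +341.26 m/s²;  |a| = 341.26 m/s².

341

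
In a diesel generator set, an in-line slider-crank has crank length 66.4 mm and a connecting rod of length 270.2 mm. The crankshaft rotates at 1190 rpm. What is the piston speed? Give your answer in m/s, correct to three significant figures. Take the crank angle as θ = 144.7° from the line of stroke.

3.81

ω = 2π·1190/60 = 124.6 rad/s
For an in-line slider-crank, x = r cosθ + √(L² − r² sin²θ), so v = −rω sinθ·[1 + r cosθ/√(L² − r² sin²θ)].
With r = 0.0664 m, L = 0.2702 m, θ = 144.7°: √(L² − r² sin²θ) = 0.26746 m.
v = −0.0664·124.6·0.57786·[1 + 0.0664·-0.81614/0.26746] = -3.8127 m/s.
|v| = 3.8127 m/s.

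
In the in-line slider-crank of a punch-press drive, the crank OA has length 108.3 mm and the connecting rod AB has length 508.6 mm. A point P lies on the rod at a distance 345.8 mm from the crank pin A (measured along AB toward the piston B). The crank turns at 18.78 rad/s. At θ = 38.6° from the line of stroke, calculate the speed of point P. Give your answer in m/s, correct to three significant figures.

1.50

ω = 18.78 rad/s.  Crank-pin speed |V_A| = rω = 2.0339 m/s, perpendicular to OA.
Rod angle: sinφ = −(r/L) sinθ ⇒ φ = -7.634°; ω_rod = −rω cosθ/√(L²−r²sin²θ) = -3.1532 rad/s.
V_P = V_A + ω_rod × AP, with AP = 0.3458 m along the rod.
Components: V_Px = −rω sinθ − a·ω_rod·sinφ = -1.4137 m/s;  V_Py = rω cosθ + a·ω_rod·cosφ = +0.50879 m/s.
|V_P| = √(V_Px² + V_Py²) = 1.5025 m/s.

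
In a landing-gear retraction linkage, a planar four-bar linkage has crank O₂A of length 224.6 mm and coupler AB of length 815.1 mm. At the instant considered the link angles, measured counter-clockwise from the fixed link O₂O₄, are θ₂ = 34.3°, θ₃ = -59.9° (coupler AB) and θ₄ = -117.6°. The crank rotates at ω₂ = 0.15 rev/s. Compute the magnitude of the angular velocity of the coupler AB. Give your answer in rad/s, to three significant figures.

ω₂ = 0.9425 rad/s (from 0.15 rev/s).
Differentiating the loop-closure r₂e^{iθ₂}+r₃e^{iθ₃}=r₁+r₄e^{iθ₄} gives r₂ω₂e^{iθ₂}+r₃ω₃e^{iθ₃}=r₄ω₄e^{iθ₄}.
Eliminating the other unknown: ω₃ = r₂ω₂ sin(θ₄−θ₂) / [r₃ sin(θ₃−θ₄)].
Numerator sine = -0.47101; denominator sine = +0.84526.
Result = 0.2246·0.9425·(-0.47101) / (0.8151·(+0.84526)) = -0.14471 rad/s; magnitude 0.14471 rad/s.

0.145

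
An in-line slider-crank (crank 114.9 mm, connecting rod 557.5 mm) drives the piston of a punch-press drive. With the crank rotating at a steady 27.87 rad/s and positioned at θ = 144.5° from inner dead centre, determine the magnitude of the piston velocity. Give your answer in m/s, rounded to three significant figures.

1.55

ω = 27.87 rad/s
For an in-line slider-crank, x = r cosθ + √(L² − r² sin²θ), so v = −rω sinθ·[1 + r cosθ/√(L² − r² sin²θ)].
With r = 0.1149 m, L = 0.5575 m, θ = 144.5°: √(L² − r² sin²θ) = 0.55349 m.
v = −0.1149·27.87·0.58070·[1 + 0.1149·-0.81412/0.55349] = -1.5453 m/s.
|v| = 1.5453 m/s.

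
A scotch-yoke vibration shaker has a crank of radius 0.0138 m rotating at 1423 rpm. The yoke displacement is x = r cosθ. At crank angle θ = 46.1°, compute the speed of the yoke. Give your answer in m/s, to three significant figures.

ω = 149 rad/s (from 1423 rpm).
x = r cosθ ⇒ ẋ = −rω sinθ.
|v| = rω|sinθ| = 0.0138·149·|sin 46.1°| = 1.4818 m/s.

1.48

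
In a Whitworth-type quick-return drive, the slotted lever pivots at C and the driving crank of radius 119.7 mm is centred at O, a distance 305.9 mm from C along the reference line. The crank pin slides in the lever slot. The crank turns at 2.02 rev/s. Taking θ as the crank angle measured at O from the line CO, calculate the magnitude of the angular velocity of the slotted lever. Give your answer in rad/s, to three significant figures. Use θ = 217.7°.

3.72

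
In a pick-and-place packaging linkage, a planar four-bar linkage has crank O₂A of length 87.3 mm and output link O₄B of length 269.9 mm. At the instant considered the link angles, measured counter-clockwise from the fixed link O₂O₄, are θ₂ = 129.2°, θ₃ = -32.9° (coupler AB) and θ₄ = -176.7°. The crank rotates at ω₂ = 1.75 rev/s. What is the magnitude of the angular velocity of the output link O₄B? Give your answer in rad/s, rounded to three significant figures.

ω₂ = 11 rad/s (from 1.75 rev/s).
Differentiating the loop-closure r₂e^{iθ₂}+r₃e^{iθ₃}=r₁+r₄e^{iθ₄} gives r₂ω₂e^{iθ₂}+r₃ω₃e^{iθ₃}=r₄ω₄e^{iθ₄}.
Eliminating the other unknown: ω₄ = r₂ω₂ sin(θ₂−θ₃) / [r₄ sin(θ₄−θ₃)].
Numerator sine = +0.30736; denominator sine = -0.59061.
Result = 0.0873·11·(+0.30736) / (0.2699·(-0.59061)) = -1.8509 rad/s; magnitude 1.8509 rad/s.

1.85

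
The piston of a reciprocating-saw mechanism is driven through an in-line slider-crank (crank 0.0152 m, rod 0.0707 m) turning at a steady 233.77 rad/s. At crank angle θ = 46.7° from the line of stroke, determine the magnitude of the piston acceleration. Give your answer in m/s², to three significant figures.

561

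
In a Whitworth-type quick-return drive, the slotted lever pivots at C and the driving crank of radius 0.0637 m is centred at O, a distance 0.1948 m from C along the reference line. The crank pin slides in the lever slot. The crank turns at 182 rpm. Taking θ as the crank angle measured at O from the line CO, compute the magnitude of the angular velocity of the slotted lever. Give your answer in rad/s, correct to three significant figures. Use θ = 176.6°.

9.21

ω = 19.06 rad/s (from 182 rpm).
Crank pin A relative to C: A = (d + r cosθ, r sinθ); lever angle φ = atan2(r sinθ, d + r cosθ).
Differentiating tanφ: φ̇ = rω(d cosθ + r)/(d² + r² + 2dr cosθ).
d² + r² + 2dr cosθ = |CA|² = 0.0172309 m²;  d cosθ + r = -0.13076 m.
|ω_lever| = |0.0637·19.06·-0.13076| / 0.0172309 = 9.2129 rad/s.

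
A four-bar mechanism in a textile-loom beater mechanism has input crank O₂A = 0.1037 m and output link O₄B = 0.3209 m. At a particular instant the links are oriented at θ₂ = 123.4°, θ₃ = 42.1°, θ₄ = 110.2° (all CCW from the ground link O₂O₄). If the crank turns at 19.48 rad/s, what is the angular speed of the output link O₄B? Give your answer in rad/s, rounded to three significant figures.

ω₂ = 19.48 rad/s
Differentiating the loop-closure r₂e^{iθ₂}+r₃e^{iθ₃}=r₁+r₄e^{iθ₄} gives r₂ω₂e^{iθ₂}+r₃ω₃e^{iθ₃}=r₄ω₄e^{iθ₄}.
Eliminating the other unknown: ω₄ = r₂ω₂ sin(θ₂−θ₃) / [r₄ sin(θ₄−θ₃)].
Numerator sine = +0.98849; denominator sine = +0.92784.
Result = 0.1037·19.48·(+0.98849) / (0.3209·(+0.92784)) = +6.7066 rad/s; magnitude 6.7066 rad/s.

6.71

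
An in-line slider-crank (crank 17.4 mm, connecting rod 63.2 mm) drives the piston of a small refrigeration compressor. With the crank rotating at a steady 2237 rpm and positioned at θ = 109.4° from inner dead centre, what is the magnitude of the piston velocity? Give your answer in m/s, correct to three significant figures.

ω = 2π·2237/60 = 234.3 rad/s
For an in-line slider-crank, x = r cosθ + √(L² − r² sin²θ), so v = −rω sinθ·[1 + r cosθ/√(L² − r² sin²θ)].
With r = 0.0174 m, L = 0.0632 m, θ = 109.4°: √(L² − r² sin²θ) = 0.061032 m.
v = −0.0174·234.3·0.94322·[1 + 0.0174·-0.33216/0.061032] = -3.4806 m/s.
|v| = 3.4806 m/s.

3.48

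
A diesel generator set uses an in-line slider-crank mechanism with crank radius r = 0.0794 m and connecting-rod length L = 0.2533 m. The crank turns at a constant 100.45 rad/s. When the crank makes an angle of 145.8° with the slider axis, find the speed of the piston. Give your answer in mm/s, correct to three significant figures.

ω = 100.5 rad/s
For an in-line slider-crank, x = r cosθ + √(L² − r² sin²θ), so v = −rω sinθ·[1 + r cosθ/√(L² − r² sin²θ)].
With r = 0.0794 m, L = 0.2533 m, θ = 145.8°: √(L² − r² sin²θ) = 0.24934 m.
v = −0.0794·100.5·0.56208·[1 + 0.0794·-0.82708/0.24934] = -3.3023 m/s.
|v| = 3.3023 m/s = 3302.3 mm/s.

3300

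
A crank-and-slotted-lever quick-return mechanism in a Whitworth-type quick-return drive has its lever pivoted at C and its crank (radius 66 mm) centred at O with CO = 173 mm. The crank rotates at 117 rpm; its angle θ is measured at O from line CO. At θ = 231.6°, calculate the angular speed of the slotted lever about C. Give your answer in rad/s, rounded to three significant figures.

1.67

ω = 12.25 rad/s (from 117 rpm).
Crank pin A relative to C: A = (d + r cosθ, r sinθ); lever angle φ = atan2(r sinθ, d + r cosθ).
Differentiating tanφ: φ̇ = rω(d cosθ + r)/(d² + r² + 2dr cosθ).
d² + r² + 2dr cosθ = |CA|² = 0.0201005 m²;  d cosθ + r = -0.041459 m.
|ω_lever| = |0.066·12.25·-0.041459| / 0.0201005 = 1.6679 rad/s.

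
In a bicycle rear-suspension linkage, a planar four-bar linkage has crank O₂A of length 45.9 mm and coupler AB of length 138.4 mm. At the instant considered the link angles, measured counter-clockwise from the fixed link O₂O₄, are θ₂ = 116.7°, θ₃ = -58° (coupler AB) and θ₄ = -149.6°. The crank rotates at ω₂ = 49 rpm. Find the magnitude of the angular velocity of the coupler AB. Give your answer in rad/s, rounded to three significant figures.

1.70

ω₂ = 5.131 rad/s (from 49 rpm).
Differentiating the loop-closure r₂e^{iθ₂}+r₃e^{iθ₃}=r₁+r₄e^{iθ₄} gives r₂ω₂e^{iθ₂}+r₃ω₃e^{iθ₃}=r₄ω₄e^{iθ₄}.
Eliminating the other unknown: ω₃ = r₂ω₂ sin(θ₄−θ₂) / [r₃ sin(θ₃−θ₄)].
Numerator sine = +0.99792; denominator sine = +0.99961.
Result = 0.0459·5.131·(+0.99792) / (0.1384·(+0.99961)) = +1.6989 rad/s; magnitude 1.6989 rad/s.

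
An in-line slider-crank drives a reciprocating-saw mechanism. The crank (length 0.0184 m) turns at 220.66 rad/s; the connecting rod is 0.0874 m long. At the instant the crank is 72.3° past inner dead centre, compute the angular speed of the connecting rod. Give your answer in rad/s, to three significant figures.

14.4

ω = 220.7 rad/s
The rod makes angle φ with the slider axis where L sinφ = r sinθ; differentiating, L cosφ·φ̇ = r ω cosθ.
L cosφ = √(L² − r² sin²θ) = 0.085624 m.
|ω_rod| = r ω |cosθ| / √(L² − r² sin²θ) = 0.0184·220.7·0.30403/0.085624 = 14.417 rad/s.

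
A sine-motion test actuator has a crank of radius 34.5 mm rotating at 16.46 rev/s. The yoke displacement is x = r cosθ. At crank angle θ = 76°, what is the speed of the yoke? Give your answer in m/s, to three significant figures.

ω = 103.4 rad/s (from 16.46 rev/s).
x = r cosθ ⇒ ẋ = −rω sinθ.
|v| = rω|sinθ| = 0.0345·103.4·|sin 76°| = 3.462 m/s.

3.46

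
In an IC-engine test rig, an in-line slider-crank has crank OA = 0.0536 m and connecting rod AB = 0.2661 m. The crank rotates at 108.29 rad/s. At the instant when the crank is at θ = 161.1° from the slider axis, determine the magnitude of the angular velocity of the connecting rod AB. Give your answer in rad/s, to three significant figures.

ω = 108.3 rad/s
The rod makes angle φ with the slider axis where L sinφ = r sinθ; differentiating, L cosφ·φ̇ = r ω cosθ.
L cosφ = √(L² − r² sin²θ) = 0.26553 m.
|ω_rod| = r ω |cosθ| / √(L² − r² sin²θ) = 0.0536·108.3·0.94609/0.26553 = 20.681 rad/s.

20.7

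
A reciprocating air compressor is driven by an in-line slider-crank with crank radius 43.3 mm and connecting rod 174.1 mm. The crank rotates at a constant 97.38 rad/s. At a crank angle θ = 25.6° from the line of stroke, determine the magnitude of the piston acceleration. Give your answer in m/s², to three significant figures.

ω = 97.38 rad/s
x(θ) = r cosθ + √(L² − r² sin²θ); with ω constant, a = ω²·d²x/dθ².
d²x/dθ² = −r cosθ − r²(cos2θ)/√u − r⁴ sin²2θ/(4u^{3/2}),  u = L² − r² sin²θ = 0.0299608 m².
Substituting r = 0.0433 m, L = 0.1741 m, θ = 25.6°: d²x/dθ² = -0.045939 m.
a = ω²·d²x/dθ² = (97.38)²·(-0.045939) = -435.64 m/s²;  |a| = 435.64 m/s².

436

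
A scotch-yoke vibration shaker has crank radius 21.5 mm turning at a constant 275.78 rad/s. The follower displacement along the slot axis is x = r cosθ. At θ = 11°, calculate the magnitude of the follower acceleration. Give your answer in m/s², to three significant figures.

ω = 275.8 rad/s
x = r cosθ ⇒ ẍ = −rω² cosθ (ω constant).
|a| = rω²|cosθ| = 0.0215·(275.8)²·|cos 11°| = 1605.1 m/s².

1610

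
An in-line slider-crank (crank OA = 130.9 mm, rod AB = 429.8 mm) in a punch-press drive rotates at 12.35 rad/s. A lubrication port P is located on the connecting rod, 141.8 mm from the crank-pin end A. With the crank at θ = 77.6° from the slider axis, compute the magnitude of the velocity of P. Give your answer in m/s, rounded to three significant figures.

1.63

ω = 12.35 rad/s.  Crank-pin speed |V_A| = rω = 1.6166 m/s, perpendicular to OA.
Rod angle: sinφ = −(r/L) sinθ ⇒ φ = -17.305°; ω_rod = −rω cosθ/√(L²−r²sin²θ) = -0.84598 rad/s.
V_P = V_A + ω_rod × AP, with AP = 0.1418 m along the rod.
Components: V_Px = −rω sinθ − a·ω_rod·sinφ = -1.6146 m/s;  V_Py = rω cosθ + a·ω_rod·cosφ = +0.23261 m/s.
|V_P| = √(V_Px² + V_Py²) = 1.6313 m/s.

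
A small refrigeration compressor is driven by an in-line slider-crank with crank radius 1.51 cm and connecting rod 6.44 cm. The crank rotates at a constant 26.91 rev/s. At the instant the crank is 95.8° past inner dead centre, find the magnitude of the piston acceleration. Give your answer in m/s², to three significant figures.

146

ω = 2π·26.9 = 169.1 rad/s
x(θ) = r cosθ + √(L² − r² sin²θ); with ω constant, a = ω²·d²x/dθ².
d²x/dθ² = −r cosθ − r²(cos2θ)/√u − r⁴ sin²2θ/(4u^{3/2}),  u = L² − r² sin²θ = 0.00392168 m².
Substituting r = 0.0151 m, L = 0.0644 m, θ = 95.8°: d²x/dθ² = +0.0050904 m.
a = ω²·d²x/dθ² = (169.1)²·(+0.0050904) = +145.53 m/s²;  |a| = 145.53 m/s².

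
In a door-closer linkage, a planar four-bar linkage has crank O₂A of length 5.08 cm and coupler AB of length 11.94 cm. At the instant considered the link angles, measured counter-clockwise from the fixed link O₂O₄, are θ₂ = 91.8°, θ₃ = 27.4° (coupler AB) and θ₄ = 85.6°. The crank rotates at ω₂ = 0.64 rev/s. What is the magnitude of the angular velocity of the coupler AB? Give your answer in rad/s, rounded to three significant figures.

0.217

ω₂ = 4.021 rad/s (from 0.64 rev/s).
Differentiating the loop-closure r₂e^{iθ₂}+r₃e^{iθ₃}=r₁+r₄e^{iθ₄} gives r₂ω₂e^{iθ₂}+r₃ω₃e^{iθ₃}=r₄ω₄e^{iθ₄}.
Eliminating the other unknown: ω₃ = r₂ω₂ sin(θ₄−θ₂) / [r₃ sin(θ₃−θ₄)].
Numerator sine = -0.10800; denominator sine = -0.84989.
Result = 0.0508·4.021·(-0.10800) / (0.1194·(-0.84989)) = +0.21741 rad/s; magnitude 0.21741 rad/s.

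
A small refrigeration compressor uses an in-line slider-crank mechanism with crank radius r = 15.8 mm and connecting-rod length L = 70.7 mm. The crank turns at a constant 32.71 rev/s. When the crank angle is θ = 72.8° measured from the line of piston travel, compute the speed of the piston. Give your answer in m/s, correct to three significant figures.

3.31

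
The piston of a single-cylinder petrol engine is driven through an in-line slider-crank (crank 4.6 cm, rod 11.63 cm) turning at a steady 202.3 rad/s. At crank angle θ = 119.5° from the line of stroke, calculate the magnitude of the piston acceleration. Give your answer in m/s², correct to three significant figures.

ω = 202.3 rad/s
x(θ) = r cosθ + √(L² − r² sin²θ); with ω constant, a = ω²·d²x/dθ².
d²x/dθ² = −r cosθ − r²(cos2θ)/√u − r⁴ sin²2θ/(4u^{3/2}),  u = L² − r² sin²θ = 0.0119228 m².
Substituting r = 0.046 m, L = 0.1163 m, θ = 119.5°: d²x/dθ² = +0.032001 m.
a = ω²·d²x/dθ² = (202.3)²·(+0.032001) = +1309.6 m/s²;  |a| = 1309.6 m/s².

1310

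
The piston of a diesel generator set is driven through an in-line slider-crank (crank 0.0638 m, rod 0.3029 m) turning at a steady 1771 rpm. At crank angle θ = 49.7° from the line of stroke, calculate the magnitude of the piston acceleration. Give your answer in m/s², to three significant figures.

1350

ω = 2π·1771/60 = 185.5 rad/s
x(θ) = r cosθ + √(L² − r² sin²θ); with ω constant, a = ω²·d²x/dθ².
d²x/dθ² = −r cosθ − r²(cos2θ)/√u − r⁴ sin²2θ/(4u^{3/2}),  u = L² − r² sin²θ = 0.0893808 m².
Substituting r = 0.0638 m, L = 0.3029 m, θ = 49.7°: d²x/dθ² = -0.039192 m.
a = ω²·d²x/dθ² = (185.5)²·(-0.039192) = -1348 m/s²;  |a| = 1348 m/s².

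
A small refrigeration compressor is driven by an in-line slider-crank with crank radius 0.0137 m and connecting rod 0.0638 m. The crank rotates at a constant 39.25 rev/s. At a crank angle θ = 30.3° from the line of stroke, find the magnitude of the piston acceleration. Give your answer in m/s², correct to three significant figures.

809

ω = 2π·39.2 = 246.6 rad/s
x(θ) = r cosθ + √(L² − r² sin²θ); with ω constant, a = ω²·d²x/dθ².
d²x/dθ² = −r cosθ − r²(cos2θ)/√u − r⁴ sin²2θ/(4u^{3/2}),  u = L² − r² sin²θ = 0.00402266 m².
Substituting r = 0.0137 m, L = 0.0638 m, θ = 30.3°: d²x/dθ² = -0.013307 m.
a = ω²·d²x/dθ² = (246.6)²·(-0.013307) = -809.34 m/s²;  |a| = 809.34 m/s².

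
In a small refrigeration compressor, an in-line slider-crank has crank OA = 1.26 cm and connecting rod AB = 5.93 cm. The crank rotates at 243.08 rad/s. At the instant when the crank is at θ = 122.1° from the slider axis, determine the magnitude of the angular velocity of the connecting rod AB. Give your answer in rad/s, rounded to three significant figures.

27.9

ω = 243.1 rad/s
The rod makes angle φ with the slider axis where L sinφ = r sinθ; differentiating, L cosφ·φ̇ = r ω cosθ.
L cosφ = √(L² − r² sin²θ) = 0.058331 m.
|ω_rod| = r ω |cosθ| / √(L² − r² sin²θ) = 0.0126·243.1·0.53140/0.058331 = 27.902 rad/s.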